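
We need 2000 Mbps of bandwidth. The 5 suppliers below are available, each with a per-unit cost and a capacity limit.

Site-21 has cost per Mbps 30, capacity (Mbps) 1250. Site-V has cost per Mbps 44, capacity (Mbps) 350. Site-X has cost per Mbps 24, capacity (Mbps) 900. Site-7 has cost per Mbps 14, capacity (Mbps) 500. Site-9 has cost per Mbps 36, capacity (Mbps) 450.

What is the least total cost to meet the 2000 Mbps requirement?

46600

Fill from the cheapest supplier first.
Site-7 at 14: take all 500 Mbps — 1500 still needed.
Take 900 from Site-X at 24 — need 600 more.
Take 600 from Site-21 at 30 to finish.
Site-9, Site-V: unused.
Cost = 500×14 + 900×24 + 600×30 = 46600.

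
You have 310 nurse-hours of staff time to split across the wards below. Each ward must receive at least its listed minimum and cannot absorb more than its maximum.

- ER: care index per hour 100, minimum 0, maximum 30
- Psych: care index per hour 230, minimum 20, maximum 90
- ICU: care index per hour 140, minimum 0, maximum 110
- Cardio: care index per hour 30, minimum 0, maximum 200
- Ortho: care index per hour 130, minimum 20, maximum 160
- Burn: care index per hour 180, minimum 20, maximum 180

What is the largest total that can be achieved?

58500

Meeting every minimum uses 0+20+0+0+20+20 = 60 nurse-hours, leaving 250.
Order the wards by care index per hour: Psych 230 > Burn 180 > ICU 140 > Ortho 130 > ER 100 > Cardio 30.
Give Psych 70 more to hit its cap of 90 → 180 left.
Burn: +160 to 180 (cap) → 20 left.
ICU: +20 (room for 110) → 20. Pool exhausted.
Total = 230×90 + 140×20 + 130×20 + 180×180 = 58500.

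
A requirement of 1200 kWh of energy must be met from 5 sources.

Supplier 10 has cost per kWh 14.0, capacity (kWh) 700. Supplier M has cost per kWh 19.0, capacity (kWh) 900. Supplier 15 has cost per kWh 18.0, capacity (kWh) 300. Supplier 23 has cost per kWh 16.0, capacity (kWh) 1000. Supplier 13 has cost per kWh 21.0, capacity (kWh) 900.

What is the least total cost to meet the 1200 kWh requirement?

17800

Use sources in increasing cost order.
Take 700 from Supplier 10 at 14.0 ; need 500 more.
Take 500 from Supplier 23 at 16.0 to finish.
Supplier 15, Supplier M, Supplier 13: unused.
Cost = 700×14.0 + 500×16.0 = 17800.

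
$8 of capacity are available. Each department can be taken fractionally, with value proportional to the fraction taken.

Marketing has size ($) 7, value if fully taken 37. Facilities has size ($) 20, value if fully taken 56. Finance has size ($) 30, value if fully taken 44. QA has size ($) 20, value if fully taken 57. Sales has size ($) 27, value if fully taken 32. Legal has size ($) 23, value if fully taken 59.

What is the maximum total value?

Rank by value-to-size ratio: Marketing 37/7≈5.29, QA 57/20≈2.85, Facilities 56/20≈2.8, Legal 59/23≈2.57, Finance 44/30≈1.47, Sales 32/27≈1.19.
All 7 $ of Marketing fit (value 37) — 1 remain.
Fill the last 1 $ with part of QA: 1/20 of it earns 2.85.
Total value = 39.85.

39.85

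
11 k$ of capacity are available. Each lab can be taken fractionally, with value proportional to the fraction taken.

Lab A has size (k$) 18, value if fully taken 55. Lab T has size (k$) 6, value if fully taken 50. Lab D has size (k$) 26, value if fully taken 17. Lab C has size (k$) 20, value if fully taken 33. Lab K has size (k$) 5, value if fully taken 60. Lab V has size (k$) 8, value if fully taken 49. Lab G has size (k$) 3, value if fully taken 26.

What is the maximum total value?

111

Best value per unit of size first: Lab K 60/5≈12, Lab G 26/3≈8.67, Lab T 50/6≈8.33, Lab V 49/8≈6.12, Lab A 55/18≈3.06, Lab C 33/20≈1.65, Lab D 17/26≈0.654.
Take all of Lab K (5 k$, value 60) ; 6 k$ left.
All 3 k$ of Lab G fit (value 26) ; 3 remain.
Only 3 k$ remain; take 3/6 of Lab T for value 50×3/6 = 25.
Total value = 111.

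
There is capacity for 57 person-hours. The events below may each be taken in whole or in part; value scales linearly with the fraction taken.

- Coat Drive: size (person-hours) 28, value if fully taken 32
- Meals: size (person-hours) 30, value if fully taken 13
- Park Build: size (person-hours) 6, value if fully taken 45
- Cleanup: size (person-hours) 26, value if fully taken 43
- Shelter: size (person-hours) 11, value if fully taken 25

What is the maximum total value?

Rank by value-to-size ratio: Park Build 45/6≈7.5, Shelter 25/11≈2.27, Cleanup 43/26≈1.65, Coat Drive 32/28≈1.14, Meals 13/30≈0.433.
Park Build: take in full, 6 person-hours for value 45 → 51 left.
Take all of Shelter (11 person-hours, value 25) → 40 person-hours left.
Take all of Cleanup (26 person-hours, value 43) → 14 person-hours left.
Fill the last 14 person-hours with part of Coat Drive: 14/28 of it earns 16.
Total value = 129.

129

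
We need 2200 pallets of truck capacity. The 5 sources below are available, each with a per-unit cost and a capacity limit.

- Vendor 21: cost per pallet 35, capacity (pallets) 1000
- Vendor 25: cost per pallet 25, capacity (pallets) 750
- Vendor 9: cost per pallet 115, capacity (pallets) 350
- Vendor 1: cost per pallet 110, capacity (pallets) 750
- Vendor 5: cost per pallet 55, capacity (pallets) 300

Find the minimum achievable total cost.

Cheapest first:
Vendor 25 (25): use full 750 ; 1450 pallets to go.
Vendor 21 at 35: take all 1000 pallets ; 450 still needed.
Vendor 5 (55): use full 300 ; 150 pallets to go.
Take 150 from Vendor 1 at 110 to finish.
Vendor 9: unused.
Cost = 750×25 + 1000×35 + 300×55 + 150×110 = 86750.

86750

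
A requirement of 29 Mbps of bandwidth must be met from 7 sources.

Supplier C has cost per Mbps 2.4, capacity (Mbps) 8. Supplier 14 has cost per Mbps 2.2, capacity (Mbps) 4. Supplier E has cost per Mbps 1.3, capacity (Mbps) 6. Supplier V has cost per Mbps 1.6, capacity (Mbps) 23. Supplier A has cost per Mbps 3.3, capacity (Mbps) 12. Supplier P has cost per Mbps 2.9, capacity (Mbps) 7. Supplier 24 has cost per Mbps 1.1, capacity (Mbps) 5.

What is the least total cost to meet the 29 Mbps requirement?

42.1

Use sources in increasing cost order.
Supplier 24 (1.1): use full 5 → 24 Mbps to go.
Supplier E (1.3): use full 6 → 18 Mbps to go.
Supplier V at 1.6: take 18 of its 23 → requirement met.
Supplier 14, Supplier C, Supplier P, Supplier A: unused.
Cost = 5×1.1 + 6×1.3 + 18×1.6 = 42.1.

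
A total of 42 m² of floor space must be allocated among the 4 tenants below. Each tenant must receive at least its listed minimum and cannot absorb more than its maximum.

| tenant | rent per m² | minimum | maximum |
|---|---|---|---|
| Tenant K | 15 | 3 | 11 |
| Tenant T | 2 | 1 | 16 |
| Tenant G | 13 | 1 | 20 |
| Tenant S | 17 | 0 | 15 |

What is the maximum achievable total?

Meeting every minimum uses 3+1+1+0 = 5 m², leaving 37.
Order the tenants by rent per m²: Tenant S 17 > Tenant K 15 > Tenant G 13 > Tenant T 2.
Tenant S takes 15 more to reach its cap of 15 → 22 left.
Give Tenant K 8 more to hit its cap of 11 → 14 left.
Only 14 left; Tenant G takes them to reach 15.
Total = 15×11 + 2×1 + 13×15 + 17×15 = 617.

617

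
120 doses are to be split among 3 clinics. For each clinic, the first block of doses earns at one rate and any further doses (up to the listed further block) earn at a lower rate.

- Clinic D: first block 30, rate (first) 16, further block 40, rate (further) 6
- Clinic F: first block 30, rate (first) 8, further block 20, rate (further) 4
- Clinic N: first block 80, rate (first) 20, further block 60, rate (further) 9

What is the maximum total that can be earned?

2170

Order all 6 blocks by rate: Clinic N/T1 20 > Clinic D/T1 16 > Clinic N/T2 9 > Clinic F/T1 8 > Clinic D/T2 6 > Clinic F/T2 4.
Clinic N/T1 (20): +80 — 40 left.
Clinic D T1 at 16: fill all 30 — 10 left.
Clinic N T2 at 9: only 10 left, fill 10.
Total = 20×80 + 16×30 + 9×10 = 2170.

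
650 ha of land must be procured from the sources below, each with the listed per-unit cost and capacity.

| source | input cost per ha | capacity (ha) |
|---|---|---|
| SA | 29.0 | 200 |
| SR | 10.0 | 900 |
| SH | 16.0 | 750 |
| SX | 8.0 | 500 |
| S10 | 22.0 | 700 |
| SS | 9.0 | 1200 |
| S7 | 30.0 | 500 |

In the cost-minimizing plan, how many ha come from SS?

150

Fill from the cheapest source first.
SX (8.0): use full 500 — 150 ha to go.
SS at 9.0: take 150 of its 1200 — requirement met.
SR, SH, S10, SA, S7: unused.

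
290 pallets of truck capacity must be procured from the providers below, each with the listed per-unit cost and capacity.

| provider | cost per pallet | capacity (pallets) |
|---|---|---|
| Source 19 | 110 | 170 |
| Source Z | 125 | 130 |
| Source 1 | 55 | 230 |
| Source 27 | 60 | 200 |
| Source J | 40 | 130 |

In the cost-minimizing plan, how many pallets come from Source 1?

160

Use providers in increasing cost order.
Source J at 40: take all 130 pallets ; 160 still needed.
Source 1 (55): take the remaining 160 ; done.
Source 27, Source 19, Source Z: unused.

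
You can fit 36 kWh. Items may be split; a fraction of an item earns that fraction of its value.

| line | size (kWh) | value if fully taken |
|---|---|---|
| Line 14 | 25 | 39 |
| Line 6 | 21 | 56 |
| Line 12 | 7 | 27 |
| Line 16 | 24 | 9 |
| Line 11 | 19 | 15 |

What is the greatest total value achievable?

95.48

Sort by value density: Line 12 27/7≈3.86, Line 6 56/21≈2.67, Line 14 39/25≈1.56, Line 11 15/19≈0.789, Line 16 9/24≈0.375.
All 7 kWh of Line 12 fit (value 27) — 29 remain.
Line 6: take in full, 21 kWh for value 56 — 8 left.
Only 8 kWh remain; take 8/25 of Line 14 for value 39×8/25 = 12.48.
Total value = 95.48.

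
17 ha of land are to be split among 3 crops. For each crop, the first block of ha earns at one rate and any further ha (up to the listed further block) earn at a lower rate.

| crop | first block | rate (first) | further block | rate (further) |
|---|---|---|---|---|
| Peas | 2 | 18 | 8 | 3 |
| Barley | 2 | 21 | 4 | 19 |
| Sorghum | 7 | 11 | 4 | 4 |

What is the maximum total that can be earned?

239

Order all 6 blocks by rate: Barley/first 21 > Barley/second 19 > Peas/first 18 > Sorghum/first 11 > Sorghum/second 4 > Peas/second 3.
Fill Barley first block (2 at 21) — 15 left.
Fill Barley second block (4 at 19) — 11 left.
Peas first at 18: fill all 2 — 9 left.
Sorghum/first (11): +7 — 2 left.
Sorghum second at 4: only 2 left, fill 2.
Total = 21×2 + 19×4 + 18×2 + 11×7 + 4×2 = 239.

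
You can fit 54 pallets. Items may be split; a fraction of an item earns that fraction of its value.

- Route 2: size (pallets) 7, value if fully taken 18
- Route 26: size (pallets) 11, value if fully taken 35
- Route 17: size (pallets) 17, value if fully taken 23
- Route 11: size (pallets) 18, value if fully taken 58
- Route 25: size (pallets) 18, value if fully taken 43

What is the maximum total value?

154

Best value per unit of size first: Route 11 58/18≈3.22, Route 26 35/11≈3.18, Route 2 18/7≈2.57, Route 25 43/18≈2.39, Route 17 23/17≈1.35.
Route 11: take in full, 18 pallets for value 58 — 36 left.
All 11 pallets of Route 26 fit (value 35) — 25 remain.
Take all of Route 2 (7 pallets, value 18) — 18 pallets left.
Route 25: take in full, 18 pallets for value 43 — 0 left.
Total value = 154.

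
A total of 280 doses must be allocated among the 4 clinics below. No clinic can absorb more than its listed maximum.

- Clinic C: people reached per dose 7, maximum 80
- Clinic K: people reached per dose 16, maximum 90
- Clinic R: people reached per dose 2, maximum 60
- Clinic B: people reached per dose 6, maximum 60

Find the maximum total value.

2460

Rank by people reached per dose: Clinic K 16 > Clinic C 7 > Clinic B 6 > Clinic R 2.
Clinic K takes 90 to reach its cap of 90 — 190 left.
Clinic C takes 80 to reach its cap of 80 — 110 left.
Clinic B takes 60 to reach its cap of 60 — 50 left.
Clinic R has room for 60 but only 50 remain, so it gets 50.
Total = 7×80 + 16×90 + 2×50 + 6×60 = 2460.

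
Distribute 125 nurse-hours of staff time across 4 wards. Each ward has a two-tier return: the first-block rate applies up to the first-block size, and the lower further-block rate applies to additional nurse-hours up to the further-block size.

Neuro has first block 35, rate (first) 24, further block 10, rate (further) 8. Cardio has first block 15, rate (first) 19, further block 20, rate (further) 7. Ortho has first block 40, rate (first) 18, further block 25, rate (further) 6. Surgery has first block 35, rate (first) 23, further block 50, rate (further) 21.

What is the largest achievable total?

Treat each block as its own option and order by rate: Neuro/first 24 > Surgery/first 23 > Surgery/second 21 > Cardio/first 19 > Ortho/first 18 > Neuro/second 8 > Cardio/second 7 > Ortho/second 6.
Neuro first at 24: fill all 35 → 90 left.
Fill Surgery first block (35 at 23) → 55 left.
Fill Surgery second block (50 at 21) → 5 left.
Cardio first at 19: only 5 left, fill 5.
Total = 24×35 + 23×35 + 21×50 + 19×5 = 2790.

2790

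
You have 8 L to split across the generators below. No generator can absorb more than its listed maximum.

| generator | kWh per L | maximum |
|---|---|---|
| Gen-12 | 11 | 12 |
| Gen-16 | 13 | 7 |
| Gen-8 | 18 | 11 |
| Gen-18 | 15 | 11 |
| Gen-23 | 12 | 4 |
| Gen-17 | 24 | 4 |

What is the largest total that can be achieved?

168

Highest kWh per L first: Gen-17 24 > Gen-8 18 > Gen-18 15 > Gen-16 13 > Gen-23 12 > Gen-12 11.
Give Gen-17 4 to hit its cap of 4 → 4 left.
Gen-8: +4 (room for 11) → 4. Pool exhausted.
Total = 18×4 + 24×4 = 168.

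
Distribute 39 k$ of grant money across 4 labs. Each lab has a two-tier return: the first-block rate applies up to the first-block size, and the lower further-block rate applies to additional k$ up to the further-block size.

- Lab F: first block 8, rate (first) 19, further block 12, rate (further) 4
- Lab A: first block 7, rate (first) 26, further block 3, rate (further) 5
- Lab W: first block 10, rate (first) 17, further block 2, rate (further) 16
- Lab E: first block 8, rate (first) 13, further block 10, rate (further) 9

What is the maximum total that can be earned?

Rank every tier by rate: Lab A/first 26 > Lab F/first 19 > Lab W/first 17 > Lab W/second 16 > Lab E/first 13 > Lab E/second 9 > Lab A/second 5 > Lab F/second 4.
Lab A first at 26: fill all 7 ; 32 left.
Fill Lab F first block (8 at 19) ; 24 left.
Lab W/first (17): +10 ; 14 left.
Lab W/second (16): +2 ; 12 left.
Lab E first at 13: fill all 8 ; 4 left.
Lab E/second: +4 of 10 at 9; pool empty.
Total = 26×7 + 19×8 + 17×10 + 16×2 + 13×8 + 9×4 = 676.

676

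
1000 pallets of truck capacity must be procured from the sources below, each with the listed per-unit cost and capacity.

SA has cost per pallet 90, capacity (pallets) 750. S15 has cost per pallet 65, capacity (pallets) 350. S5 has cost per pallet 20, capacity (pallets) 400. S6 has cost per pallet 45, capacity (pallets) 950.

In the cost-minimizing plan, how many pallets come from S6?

Cheapest first:
S5 (20): use full 400 → 600 pallets to go.
S6 (45): take the remaining 600 → done.
S15, SA: unused.

600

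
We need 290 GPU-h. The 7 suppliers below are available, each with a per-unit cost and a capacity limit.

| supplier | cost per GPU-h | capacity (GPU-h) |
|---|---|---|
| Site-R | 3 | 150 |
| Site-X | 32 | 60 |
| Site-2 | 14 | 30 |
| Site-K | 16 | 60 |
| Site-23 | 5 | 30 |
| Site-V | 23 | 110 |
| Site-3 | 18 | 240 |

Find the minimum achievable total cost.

2340

Use suppliers in increasing cost order.
Site-R at 3: take all 150 GPU-h → 140 still needed.
Take 30 from Site-23 at 5 → need 110 more.
Site-2 (14): use full 30 → 80 GPU-h to go.
Site-K at 16: take all 60 GPU-h → 20 still needed.
Site-3 at 18: take 20 of its 240 → requirement met.
Site-V, Site-X: unused.
Cost = 150×3 + 30×5 + 30×14 + 60×16 + 20×18 = 2340.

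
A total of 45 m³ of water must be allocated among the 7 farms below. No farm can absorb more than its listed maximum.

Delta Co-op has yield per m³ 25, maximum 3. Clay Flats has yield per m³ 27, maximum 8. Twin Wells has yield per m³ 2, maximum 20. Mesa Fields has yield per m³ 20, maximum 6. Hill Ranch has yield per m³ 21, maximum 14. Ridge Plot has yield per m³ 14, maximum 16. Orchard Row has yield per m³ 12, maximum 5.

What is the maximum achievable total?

Order the farms by yield per m³: Clay Flats 27 > Delta Co-op 25 > Hill Ranch 21 > Mesa Fields 20 > Ridge Plot 14 > Orchard Row 12 > Twin Wells 2.
Give Clay Flats 8 to hit its cap of 8 → 37 left.
Delta Co-op: +3 to 3 (cap) → 34 left.
Hill Ranch takes 14 to reach its cap of 14 → 20 left.
Give Mesa Fields 6 to hit its cap of 6 → 14 left.
Ridge Plot has room for 16 but only 14 remain, so it gets 14.
Total = 25×3 + 27×8 + 20×6 + 21×14 + 14×14 = 901.

901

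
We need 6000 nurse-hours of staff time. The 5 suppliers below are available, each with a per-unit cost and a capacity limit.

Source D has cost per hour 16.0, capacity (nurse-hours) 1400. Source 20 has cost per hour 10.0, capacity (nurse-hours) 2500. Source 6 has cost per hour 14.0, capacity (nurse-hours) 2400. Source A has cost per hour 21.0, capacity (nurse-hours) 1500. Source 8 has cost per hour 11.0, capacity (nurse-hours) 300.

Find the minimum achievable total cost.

74700

Use suppliers in increasing cost order.
Source 20 (10.0): use full 2500 ; 3500 nurse-hours to go.
Source 8 (11.0): use full 300 ; 3200 nurse-hours to go.
Source 6 at 14.0: take all 2400 nurse-hours ; 800 still needed.
Take 800 from Source D at 16.0 to finish.
Source A: unused.
Cost = 2500×10.0 + 300×11.0 + 2400×14.0 + 800×16.0 = 74700.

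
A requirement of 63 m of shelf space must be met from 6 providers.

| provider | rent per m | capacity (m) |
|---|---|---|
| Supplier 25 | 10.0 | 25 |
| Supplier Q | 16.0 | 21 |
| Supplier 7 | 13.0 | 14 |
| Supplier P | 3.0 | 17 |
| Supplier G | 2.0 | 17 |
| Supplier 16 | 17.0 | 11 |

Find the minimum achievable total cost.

Cheapest first:
Supplier G at 2.0: take all 17 m ; 46 still needed.
Supplier P at 3.0: take all 17 m ; 29 still needed.
Supplier 25 at 10.0: take all 25 m ; 4 still needed.
Supplier 7 (13.0): take the remaining 4 ; done.
Supplier Q, Supplier 16: unused.
Cost = 17×2.0 + 17×3.0 + 25×10.0 + 4×13.0 = 387.

387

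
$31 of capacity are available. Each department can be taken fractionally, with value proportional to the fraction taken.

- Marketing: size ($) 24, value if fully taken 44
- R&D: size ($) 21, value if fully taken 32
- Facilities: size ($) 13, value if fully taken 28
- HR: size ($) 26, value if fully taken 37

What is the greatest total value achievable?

Best value per unit of size first: Facilities 28/13≈2.15, Marketing 44/24≈1.83, R&D 32/21≈1.52, HR 37/26≈1.42.
All 13 $ of Facilities fit (value 28) ; 18 remain.
Fill the last 18 $ with part of Marketing: 18/24 of it earns 33.
Total value = 61.

61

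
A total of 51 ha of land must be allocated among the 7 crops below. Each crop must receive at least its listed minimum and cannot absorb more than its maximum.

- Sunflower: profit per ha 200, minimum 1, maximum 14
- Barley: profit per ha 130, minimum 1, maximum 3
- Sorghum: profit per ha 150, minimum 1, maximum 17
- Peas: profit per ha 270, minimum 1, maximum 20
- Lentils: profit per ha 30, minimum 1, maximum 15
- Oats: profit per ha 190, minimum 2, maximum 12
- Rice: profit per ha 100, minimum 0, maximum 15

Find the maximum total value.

11090

Meeting every minimum uses 1+1+1+1+1+2+0 = 7 ha, leaving 44.
Highest profit per ha first: Peas 270 > Sunflower 200 > Oats 190 > Sorghum 150 > Barley 130 > Rice 100 > Lentils 30.
Give Peas 19 more to hit its cap of 20 — 25 left.
Sunflower: +13 to 14 (cap) — 12 left.
Give Oats 10 more to hit its cap of 12 — 2 left.
Sorghum has room for 16 more but only 2 remain, so it gets 3.
Total = 200×14 + 130×1 + 150×3 + 270×20 + 30×1 + 190×12 = 11090.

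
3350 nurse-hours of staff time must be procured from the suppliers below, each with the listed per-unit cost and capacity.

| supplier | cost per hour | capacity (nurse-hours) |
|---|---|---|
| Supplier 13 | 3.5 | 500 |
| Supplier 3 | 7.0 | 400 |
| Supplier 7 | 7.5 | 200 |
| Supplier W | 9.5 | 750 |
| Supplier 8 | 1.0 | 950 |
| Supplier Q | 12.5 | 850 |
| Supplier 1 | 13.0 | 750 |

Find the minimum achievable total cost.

Cheapest first:
Supplier 8 at 1.0: take all 950 nurse-hours — 2400 still needed.
Supplier 13 (3.5): use full 500 — 1900 nurse-hours to go.
Supplier 3 at 7.0: take all 400 nurse-hours — 1500 still needed.
Supplier 7 at 7.5: take all 200 nurse-hours — 1300 still needed.
Supplier W at 9.5: take all 750 nurse-hours — 550 still needed.
Supplier Q at 12.5: take 550 of its 850 — requirement met.
Supplier 1: unused.
Cost = 950×1.0 + 500×3.5 + 400×7.0 + 200×7.5 + 750×9.5 + 550×12.5 = 21000.

21000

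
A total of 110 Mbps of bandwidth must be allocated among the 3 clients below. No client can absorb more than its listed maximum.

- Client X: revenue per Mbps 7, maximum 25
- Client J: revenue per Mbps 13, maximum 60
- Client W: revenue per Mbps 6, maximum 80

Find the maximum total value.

1105

Order the clients by revenue per Mbps: Client J 13 > Client X 7 > Client W 6.
Client J takes 60 to reach its cap of 60 → 50 left.
Client X: +25 to 25 (cap) → 25 left.
Client W has room for 80 but only 25 remain, so it gets 25.
Total = 7×25 + 13×60 + 6×25 = 1105.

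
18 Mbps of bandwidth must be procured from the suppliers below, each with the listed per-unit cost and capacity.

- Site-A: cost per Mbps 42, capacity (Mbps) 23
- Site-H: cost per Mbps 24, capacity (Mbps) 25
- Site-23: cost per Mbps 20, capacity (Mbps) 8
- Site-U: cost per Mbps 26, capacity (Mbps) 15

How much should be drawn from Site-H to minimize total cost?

10

Cheapest first:
Site-23 (20): use full 8 ; 10 Mbps to go.
Site-H (24): take the remaining 10 ; done.
Site-U, Site-A: unused.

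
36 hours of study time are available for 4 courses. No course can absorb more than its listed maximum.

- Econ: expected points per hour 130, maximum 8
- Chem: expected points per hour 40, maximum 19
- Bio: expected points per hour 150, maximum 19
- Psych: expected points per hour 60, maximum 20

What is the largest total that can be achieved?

Rank by expected points per hour: Bio 150 > Econ 130 > Psych 60 > Chem 40.
Bio: +19 to 19 (cap) ; 17 left.
Econ takes 8 to reach its cap of 8 ; 9 left.
Only 9 left; Psych takes them to reach 9.
Total = 130×8 + 150×19 + 60×9 = 4430.

4430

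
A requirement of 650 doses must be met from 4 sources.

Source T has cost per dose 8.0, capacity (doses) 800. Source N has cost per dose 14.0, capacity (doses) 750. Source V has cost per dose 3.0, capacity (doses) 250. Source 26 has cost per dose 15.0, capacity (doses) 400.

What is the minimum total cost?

Fill from the cheapest source first.
Source V (3.0): use full 250 — 400 doses to go.
Source T (8.0): take the remaining 400 — done.
Source N, Source 26: unused.
Cost = 250×3.0 + 400×8.0 = 3950.

3950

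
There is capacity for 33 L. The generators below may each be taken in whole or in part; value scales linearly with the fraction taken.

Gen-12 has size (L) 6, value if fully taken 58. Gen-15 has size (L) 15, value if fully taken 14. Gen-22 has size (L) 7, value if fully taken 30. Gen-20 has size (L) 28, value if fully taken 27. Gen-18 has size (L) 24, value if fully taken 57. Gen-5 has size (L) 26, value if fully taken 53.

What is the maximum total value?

135.5

Best value per unit of size first: Gen-12 58/6≈9.67, Gen-22 30/7≈4.29, Gen-18 57/24≈2.38, Gen-5 53/26≈2.04, Gen-20 27/28≈0.964, Gen-15 14/15≈0.933.
Gen-12: take in full, 6 L for value 58 ; 27 left.
Take all of Gen-22 (7 L, value 30) ; 20 L left.
Fill the last 20 L with part of Gen-18: 20/24 of it earns 47.5.
Total value = 135.5.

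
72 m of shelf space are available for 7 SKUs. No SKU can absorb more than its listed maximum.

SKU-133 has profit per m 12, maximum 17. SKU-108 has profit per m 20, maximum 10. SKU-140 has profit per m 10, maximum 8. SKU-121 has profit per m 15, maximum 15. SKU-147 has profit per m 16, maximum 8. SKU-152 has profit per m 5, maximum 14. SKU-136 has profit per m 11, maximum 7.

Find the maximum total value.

Highest profit per m first: SKU-108 20 > SKU-147 16 > SKU-121 15 > SKU-133 12 > SKU-136 11 > SKU-140 10 > SKU-152 5.
SKU-108 takes 10 to reach its cap of 10 ; 62 left.
SKU-147: +8 to 8 (cap) ; 54 left.
SKU-121: +15 to 15 (cap) ; 39 left.
SKU-133: +17 to 17 (cap) ; 22 left.
SKU-136: +7 to 7 (cap) ; 15 left.
SKU-140: +8 to 8 (cap) ; 7 left.
SKU-152: +7 (room for 14) → 7. Pool exhausted.
Total = 12×17 + 20×10 + 10×8 + 15×15 + 16×8 + 5×7 + 11×7 = 949.

949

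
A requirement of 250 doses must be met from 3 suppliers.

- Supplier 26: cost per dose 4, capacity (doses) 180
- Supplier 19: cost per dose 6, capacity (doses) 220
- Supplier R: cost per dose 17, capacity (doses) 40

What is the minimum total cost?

Use suppliers in increasing cost order.
Take 180 from Supplier 26 at 4 → need 70 more.
Take 70 from Supplier 19 at 6 to finish.
Supplier R: unused.
Cost = 180×4 + 70×6 = 1140.

1140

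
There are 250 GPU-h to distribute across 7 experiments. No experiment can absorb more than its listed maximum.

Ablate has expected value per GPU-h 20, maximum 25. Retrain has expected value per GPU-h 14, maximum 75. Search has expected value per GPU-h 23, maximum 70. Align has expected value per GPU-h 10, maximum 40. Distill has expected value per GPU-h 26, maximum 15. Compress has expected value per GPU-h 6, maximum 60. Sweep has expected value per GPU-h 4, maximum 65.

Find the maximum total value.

4100

Highest expected value per GPU-h first: Distill 26 > Search 23 > Ablate 20 > Retrain 14 > Align 10 > Compress 6 > Sweep 4.
Give Distill 15 to hit its cap of 15 ; 235 left.
Give Search 70 to hit its cap of 70 ; 165 left.
Give Ablate 25 to hit its cap of 25 ; 140 left.
Give Retrain 75 to hit its cap of 75 ; 65 left.
Give Align 40 to hit its cap of 40 ; 25 left.
Compress: +25 (room for 60) → 25. Pool exhausted.
Total = 20×25 + 14×75 + 23×70 + 10×40 + 26×15 + 6×25 = 4100.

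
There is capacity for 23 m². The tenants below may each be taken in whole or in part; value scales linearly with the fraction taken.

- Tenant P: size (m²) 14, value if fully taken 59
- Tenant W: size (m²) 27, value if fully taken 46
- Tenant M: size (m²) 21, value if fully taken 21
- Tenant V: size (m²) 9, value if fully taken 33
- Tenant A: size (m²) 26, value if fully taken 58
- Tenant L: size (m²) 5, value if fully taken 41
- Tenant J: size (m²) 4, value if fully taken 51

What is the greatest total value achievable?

Rank by value-to-size ratio: Tenant J 51/4≈12.8, Tenant L 41/5≈8.2, Tenant P 59/14≈4.21, Tenant V 33/9≈3.67, Tenant A 58/26≈2.23, Tenant W 46/27≈1.7, Tenant M 21/21≈1.
Take all of Tenant J (4 m², value 51) — 19 m² left.
All 5 m² of Tenant L fit (value 41) — 14 remain.
Tenant P: take in full, 14 m² for value 59 — 0 left.
Total value = 151.

151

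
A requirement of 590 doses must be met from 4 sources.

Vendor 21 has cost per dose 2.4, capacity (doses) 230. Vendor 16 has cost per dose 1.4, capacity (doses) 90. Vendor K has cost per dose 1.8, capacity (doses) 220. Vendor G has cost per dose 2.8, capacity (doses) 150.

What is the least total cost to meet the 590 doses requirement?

1214

Use sources in increasing cost order.
Take 90 from Vendor 16 at 1.4 → need 500 more.
Vendor K at 1.8: take all 220 doses → 280 still needed.
Take 230 from Vendor 21 at 2.4 → need 50 more.
Vendor G (2.8): take the remaining 50 → done.
Cost = 90×1.4 + 220×1.8 + 230×2.4 + 50×2.8 = 1214.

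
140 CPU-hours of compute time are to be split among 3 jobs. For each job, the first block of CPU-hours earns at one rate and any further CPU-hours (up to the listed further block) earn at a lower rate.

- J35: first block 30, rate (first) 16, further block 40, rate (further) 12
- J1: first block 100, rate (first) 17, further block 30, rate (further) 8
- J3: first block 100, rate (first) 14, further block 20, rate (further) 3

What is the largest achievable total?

2320

Rank every tier by rate: J1/T1 17 > J35/T1 16 > J3/T1 14 > J35/T2 12 > J1/T2 8 > J3/T2 3.
J1/T1 (17): +100 ; 40 left.
J35 T1 at 16: fill all 30 ; 10 left.
10 remain; put them into J3 T1 at 14.
Total = 17×100 + 16×30 + 14×10 = 2320.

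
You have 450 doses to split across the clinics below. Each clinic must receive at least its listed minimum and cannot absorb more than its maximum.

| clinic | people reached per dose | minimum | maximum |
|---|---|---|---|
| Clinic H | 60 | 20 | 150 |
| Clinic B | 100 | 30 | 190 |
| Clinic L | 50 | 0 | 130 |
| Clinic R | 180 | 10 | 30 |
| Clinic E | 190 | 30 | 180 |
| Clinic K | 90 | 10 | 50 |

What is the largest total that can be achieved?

62500

Meeting every minimum uses 20+30+0+10+30+10 = 100 doses, leaving 350.
Order the clinics by people reached per dose: Clinic E 190 > Clinic R 180 > Clinic B 100 > Clinic K 90 > Clinic H 60 > Clinic L 50.
Clinic E takes 150 more to reach its cap of 180 → 200 left.
Clinic R takes 20 more to reach its cap of 30 → 180 left.
Clinic B takes 160 more to reach its cap of 190 → 20 left.
Only 20 left; Clinic K takes them to reach 30.
Total = 60×20 + 100×190 + 180×30 + 190×180 + 90×30 = 62500.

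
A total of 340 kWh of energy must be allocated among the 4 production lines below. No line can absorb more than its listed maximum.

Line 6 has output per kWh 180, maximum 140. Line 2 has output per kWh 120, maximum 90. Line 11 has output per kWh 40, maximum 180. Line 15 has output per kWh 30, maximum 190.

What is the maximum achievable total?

Order the production lines by output per kWh: Line 6 180 > Line 2 120 > Line 11 40 > Line 15 30.
Give Line 6 140 to hit its cap of 140 → 200 left.
Line 2: +90 to 90 (cap) → 110 left.
Line 11: +110 (room for 180) → 110. Pool exhausted.
Total = 180×140 + 120×90 + 40×110 = 40400.

40400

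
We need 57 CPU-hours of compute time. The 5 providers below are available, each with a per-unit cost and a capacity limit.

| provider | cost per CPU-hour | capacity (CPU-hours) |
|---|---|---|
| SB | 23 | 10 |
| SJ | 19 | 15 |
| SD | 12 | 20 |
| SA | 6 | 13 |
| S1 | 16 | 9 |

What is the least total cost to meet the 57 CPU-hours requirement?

747

Use providers in increasing cost order.
Take 13 from SA at 6 → need 44 more.
SD at 12: take all 20 CPU-hours → 24 still needed.
Take 9 from S1 at 16 → need 15 more.
SJ (19): use full 15 → 0 CPU-hours to go.
SB: unused.
Cost = 13×6 + 20×12 + 9×16 + 15×19 = 747.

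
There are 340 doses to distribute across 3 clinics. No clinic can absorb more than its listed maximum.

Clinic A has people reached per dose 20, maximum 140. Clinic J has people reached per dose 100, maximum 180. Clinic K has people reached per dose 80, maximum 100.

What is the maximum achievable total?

Rank by people reached per dose: Clinic J 100 > Clinic K 80 > Clinic A 20.
Give Clinic J 180 to hit its cap of 180 — 160 left.
Clinic K: +100 to 100 (cap) — 60 left.
Clinic A has room for 140 but only 60 remain, so it gets 60.
Total = 20×60 + 100×180 + 80×100 = 27200.

27200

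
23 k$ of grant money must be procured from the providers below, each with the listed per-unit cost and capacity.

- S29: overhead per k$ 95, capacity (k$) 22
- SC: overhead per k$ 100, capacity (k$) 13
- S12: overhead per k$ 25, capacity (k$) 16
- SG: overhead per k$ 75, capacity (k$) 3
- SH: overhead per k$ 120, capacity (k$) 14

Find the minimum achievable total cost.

Use providers in increasing cost order.
S12 (25): use full 16 ; 7 k$ to go.
SG at 75: take all 3 k$ ; 4 still needed.
Take 4 from S29 at 95 to finish.
SC, SH: unused.
Cost = 16×25 + 3×75 + 4×95 = 1005.

1005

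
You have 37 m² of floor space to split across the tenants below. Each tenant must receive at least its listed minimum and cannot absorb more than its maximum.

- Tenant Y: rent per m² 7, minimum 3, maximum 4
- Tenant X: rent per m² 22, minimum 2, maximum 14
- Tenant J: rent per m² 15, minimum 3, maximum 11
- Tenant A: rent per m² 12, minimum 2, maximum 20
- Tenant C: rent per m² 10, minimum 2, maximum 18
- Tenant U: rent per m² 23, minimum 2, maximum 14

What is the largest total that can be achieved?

Meeting every minimum uses 3+2+3+2+2+2 = 14 m², leaving 23.
Highest rent per m² first: Tenant U 23 > Tenant X 22 > Tenant J 15 > Tenant A 12 > Tenant C 10 > Tenant Y 7.
Tenant U: +12 to 14 (cap) — 11 left.
Tenant X has room for 12 more but only 11 remain, so it gets 13.
Total = 7×3 + 22×13 + 15×3 + 12×2 + 10×2 + 23×14 = 718.

718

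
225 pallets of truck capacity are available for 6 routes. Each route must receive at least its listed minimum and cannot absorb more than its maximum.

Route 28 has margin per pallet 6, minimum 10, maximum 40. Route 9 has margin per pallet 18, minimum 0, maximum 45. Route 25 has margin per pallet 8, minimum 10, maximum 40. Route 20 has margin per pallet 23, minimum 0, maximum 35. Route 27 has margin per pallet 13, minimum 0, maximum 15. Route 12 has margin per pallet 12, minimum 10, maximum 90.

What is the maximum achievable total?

Meeting every minimum uses 10+0+10+0+0+10 = 30 pallets, leaving 195.
Highest margin per pallet first: Route 20 23 > Route 9 18 > Route 27 13 > Route 12 12 > Route 25 8 > Route 28 6.
Give Route 20 35 more to hit its cap of 35 ; 160 left.
Give Route 9 45 more to hit its cap of 45 ; 115 left.
Give Route 27 15 more to hit its cap of 15 ; 100 left.
Route 12: +80 to 90 (cap) ; 20 left.
Only 20 left; Route 25 takes them to reach 30.
Total = 6×10 + 18×45 + 8×30 + 23×35 + 13×15 + 12×90 = 3190.

3190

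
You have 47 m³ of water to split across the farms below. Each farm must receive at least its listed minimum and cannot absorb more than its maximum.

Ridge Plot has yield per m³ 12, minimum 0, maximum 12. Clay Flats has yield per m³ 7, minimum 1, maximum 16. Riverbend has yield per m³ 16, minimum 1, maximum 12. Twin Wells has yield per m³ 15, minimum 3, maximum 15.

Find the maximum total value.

617

Meeting every minimum uses 0+1+1+3 = 5 m³, leaving 42.
Order the farms by yield per m³: Riverbend 16 > Twin Wells 15 > Ridge Plot 12 > Clay Flats 7.
Give Riverbend 11 more to hit its cap of 12 → 31 left.
Twin Wells: +12 to 15 (cap) → 19 left.
Ridge Plot takes 12 more to reach its cap of 12 → 7 left.
Clay Flats has room for 15 more but only 7 remain, so it gets 8.
Total = 12×12 + 7×8 + 16×12 + 15×15 = 617.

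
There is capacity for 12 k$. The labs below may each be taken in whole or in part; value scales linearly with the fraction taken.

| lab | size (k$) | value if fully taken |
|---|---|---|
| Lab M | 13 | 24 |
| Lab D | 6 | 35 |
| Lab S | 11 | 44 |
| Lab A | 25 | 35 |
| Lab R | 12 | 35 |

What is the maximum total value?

59

Sort by value density: Lab D 35/6≈5.83, Lab S 44/11≈4, Lab R 35/12≈2.92, Lab M 24/13≈1.85, Lab A 35/25≈1.4.
Take all of Lab D (6 k$, value 35) → 6 k$ left.
6 k$ left: a 6/11 share of Lab S gives 44×6/11 = 24.
Total value = 59.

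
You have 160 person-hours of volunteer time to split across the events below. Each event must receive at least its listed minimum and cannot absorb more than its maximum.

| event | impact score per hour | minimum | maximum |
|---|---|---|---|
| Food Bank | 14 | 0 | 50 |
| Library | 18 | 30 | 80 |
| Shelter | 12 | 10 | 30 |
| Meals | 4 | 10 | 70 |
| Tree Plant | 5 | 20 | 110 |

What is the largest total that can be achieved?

2260

Meeting every minimum uses 0+30+10+10+20 = 70 person-hours, leaving 90.
Order the events by impact score per hour: Library 18 > Food Bank 14 > Shelter 12 > Tree Plant 5 > Meals 4.
Library takes 50 more to reach its cap of 80 → 40 left.
Food Bank: +40 (room for 50) → 40. Pool exhausted.
Total = 14×40 + 18×80 + 12×10 + 4×10 + 5×20 = 2260.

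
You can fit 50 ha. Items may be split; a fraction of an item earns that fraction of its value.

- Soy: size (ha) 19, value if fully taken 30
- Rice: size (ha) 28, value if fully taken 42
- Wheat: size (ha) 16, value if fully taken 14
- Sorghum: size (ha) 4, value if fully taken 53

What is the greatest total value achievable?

Rank by value-to-size ratio: Sorghum 53/4≈13.2, Soy 30/19≈1.58, Rice 42/28≈1.5, Wheat 14/16≈0.875.
Sorghum: take in full, 4 ha for value 53 ; 46 left.
Soy: take in full, 19 ha for value 30 ; 27 left.
Only 27 ha remain; take 27/28 of Rice for value 42×27/28 = 40.5.
Total value = 123.5.

123.5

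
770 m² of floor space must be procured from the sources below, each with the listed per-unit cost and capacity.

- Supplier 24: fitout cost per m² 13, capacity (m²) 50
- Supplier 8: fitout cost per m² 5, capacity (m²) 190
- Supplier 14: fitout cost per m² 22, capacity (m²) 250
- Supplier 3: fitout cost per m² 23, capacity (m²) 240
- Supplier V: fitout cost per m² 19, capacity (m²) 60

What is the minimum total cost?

13300

Cheapest first:
Supplier 8 at 5: take all 190 m² → 580 still needed.
Supplier 24 at 13: take all 50 m² → 530 still needed.
Take 60 from Supplier V at 19 → need 470 more.
Take 250 from Supplier 14 at 22 → need 220 more.
Take 220 from Supplier 3 at 23 to finish.
Cost = 190×5 + 50×13 + 60×19 + 250×22 + 220×23 = 13300.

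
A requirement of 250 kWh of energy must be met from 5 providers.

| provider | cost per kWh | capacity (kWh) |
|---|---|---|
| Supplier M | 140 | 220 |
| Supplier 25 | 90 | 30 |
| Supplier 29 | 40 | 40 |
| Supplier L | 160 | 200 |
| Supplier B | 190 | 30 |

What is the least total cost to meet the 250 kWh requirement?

29500

Cheapest first:
Take 40 from Supplier 29 at 40 ; need 210 more.
Supplier 25 (90): use full 30 ; 180 kWh to go.
Supplier M at 140: take 180 of its 220 ; requirement met.
Supplier L, Supplier B: unused.
Cost = 40×40 + 30×90 + 180×140 = 29500.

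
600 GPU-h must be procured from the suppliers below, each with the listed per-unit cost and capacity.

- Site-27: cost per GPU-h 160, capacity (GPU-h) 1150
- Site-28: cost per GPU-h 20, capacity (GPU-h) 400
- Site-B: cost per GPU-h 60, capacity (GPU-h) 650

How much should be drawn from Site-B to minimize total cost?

200

Use suppliers in increasing cost order.
Site-28 (20): use full 400 → 200 GPU-h to go.
Site-B (60): take the remaining 200 → done.
Site-27: unused.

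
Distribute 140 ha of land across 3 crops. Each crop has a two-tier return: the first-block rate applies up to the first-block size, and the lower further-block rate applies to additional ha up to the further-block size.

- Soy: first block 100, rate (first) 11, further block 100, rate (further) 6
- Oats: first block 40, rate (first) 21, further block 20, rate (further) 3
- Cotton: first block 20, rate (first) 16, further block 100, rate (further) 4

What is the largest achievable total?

Rank every tier by rate: Oats/tier1 21 > Cotton/tier1 16 > Soy/tier1 11 > Soy/tier2 6 > Cotton/tier2 4 > Oats/tier2 3.
Oats tier1 at 21: fill all 40 ; 100 left.
Cotton tier1 at 16: fill all 20 ; 80 left.
80 remain; put them into Soy tier1 at 11.
Total = 21×40 + 16×20 + 11×80 = 2040.

2040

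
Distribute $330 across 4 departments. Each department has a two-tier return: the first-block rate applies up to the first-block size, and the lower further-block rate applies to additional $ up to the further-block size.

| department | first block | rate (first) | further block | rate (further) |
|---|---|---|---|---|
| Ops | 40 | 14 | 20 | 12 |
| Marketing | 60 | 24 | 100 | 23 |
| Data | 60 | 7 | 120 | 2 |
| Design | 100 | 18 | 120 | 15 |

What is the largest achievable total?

Treat each block as its own option and order by rate: Marketing/tier1 24 > Marketing/tier2 23 > Design/tier1 18 > Design/tier2 15 > Ops/tier1 14 > Ops/tier2 12 > Data/tier1 7 > Data/tier2 2.
Marketing tier1 at 24: fill all 60 ; 270 left.
Marketing/tier2 (23): +100 ; 170 left.
Design tier1 at 18: fill all 100 ; 70 left.
Design tier2 at 15: only 70 left, fill 70.
Total = 24×60 + 23×100 + 18×100 + 15×70 = 6590.

6590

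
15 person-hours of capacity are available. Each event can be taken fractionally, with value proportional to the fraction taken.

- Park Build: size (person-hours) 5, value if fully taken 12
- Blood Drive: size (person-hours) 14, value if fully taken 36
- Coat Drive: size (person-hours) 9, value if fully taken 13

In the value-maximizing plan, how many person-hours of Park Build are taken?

1

Rank by value-to-size ratio: Blood Drive 36/14≈2.57, Park Build 12/5≈2.4, Coat Drive 13/9≈1.44.
All 14 person-hours of Blood Drive fit (value 36) → 1 remain.
1 person-hours left: a 1/5 share of Park Build gives 12×1/5 = 2.4.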